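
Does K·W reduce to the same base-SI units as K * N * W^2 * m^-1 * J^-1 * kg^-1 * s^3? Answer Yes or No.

Yes

Left side:
  W = J/s (power = energy per time),
      = kg·m²·s⁻³.
  Combining: K·W = K · (kg·m²·s⁻³) = kg·m²·s⁻³·K.
Right side:
  N = kg·m·s⁻².
  W = kg·m²·s⁻³.
  So W² = kg²·m⁴·s⁻⁶.
  J = kg·m²·s⁻².
  So J⁻¹ = kg⁻¹·m⁻²·s².
  Combining: K·N·W²·m⁻¹·J⁻¹·kg⁻¹·s³ = K · (kg·m·s⁻²) · (kg²·m⁴·s⁻⁶) · m⁻¹ · (kg⁻¹·m⁻²·s²) · kg⁻¹ · s³ = kg·m²·s⁻³·K.
Both reduce to kg·m²·s⁻³·K.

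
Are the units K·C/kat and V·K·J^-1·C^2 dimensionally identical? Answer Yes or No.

No

Left side:
  kat = s⁻¹·mol.
  So kat⁻¹ = s·mol⁻¹.
  C = s·A.
  Combining: kat⁻¹·K·C = (s·mol⁻¹) · K · (s·A) = s²·A·K·mol⁻¹.
Right side:
  V = W/A (potential = power per current),
      = kg·m²·s⁻³·A⁻¹.
  J = N·m (work = force × distance),
      = kg·m²·s⁻².
  So J⁻¹ = kg⁻¹·m⁻²·s².
  C = A·s = s·A (charge = current × time).
  So C² = s²·A².
  Combining: V·K·J⁻¹·C² = (kg·m²·s⁻³·A⁻¹) · K · (kg⁻¹·m⁻²·s²) · (s²·A²) = s·A·K.
Left is s²·A·K·mol⁻¹; right is s·A·K — different.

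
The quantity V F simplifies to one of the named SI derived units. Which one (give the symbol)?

V = W/A (potential = power per current),
    = kg·m²·s⁻³·A⁻¹.
F = C/V (capacitance = charge per voltage),
    = A·s/(kg·m²·s⁻³·A⁻¹) (substituting C and V),
    = kg⁻¹·m⁻²·s⁴·A².
Combining: V·F = (kg·m²·s⁻³·A⁻¹) · (kg⁻¹·m⁻²·s⁴·A²) = s·A.
s·A is the base-SI form of the coulomb.

C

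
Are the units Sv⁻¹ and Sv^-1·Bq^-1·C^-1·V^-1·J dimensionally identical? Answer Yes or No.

No

Left side:
  Sv = m²·s⁻².
  So Sv⁻¹ = m⁻²·s².
Right side:
  Sv = m²·s⁻².
  So Sv⁻¹ = m⁻²·s².
  Bq = s⁻¹.
  So Bq⁻¹ = s.
  C = s·A.
  So C⁻¹ = s⁻¹·A⁻¹.
  V = kg·m²·s⁻³·A⁻¹.
  So V⁻¹ = kg⁻¹·m⁻²·s³·A.
  J = kg·m²·s⁻².
  Combining: Sv⁻¹·Bq⁻¹·C⁻¹·V⁻¹·J = (m⁻²·s²) · s · (s⁻¹·A⁻¹) · (kg⁻¹·m⁻²·s³·A) · (kg·m²·s⁻²) = m⁻²·s³.
Left is m⁻²·s²; right is m⁻²·s³ — different.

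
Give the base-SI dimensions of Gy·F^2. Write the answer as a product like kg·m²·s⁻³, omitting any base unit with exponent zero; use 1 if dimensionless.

kg⁻²·m⁻²·s⁶·A⁴

Gy = J/kg (absorbed dose = energy per mass),
    = m²·s⁻².
F = C/V (capacitance = charge per voltage),
    = A·s/(kg·m²·s⁻³·A⁻¹) (substituting C and V),
    = kg⁻¹·m⁻²·s⁴·A².
So F² = kg⁻²·m⁻⁴·s⁸·A⁴.
Combining: Gy·F² = (m²·s⁻²) · (kg⁻²·m⁻⁴·s⁸·A⁴) = kg⁻²·m⁻²·s⁶·A⁴.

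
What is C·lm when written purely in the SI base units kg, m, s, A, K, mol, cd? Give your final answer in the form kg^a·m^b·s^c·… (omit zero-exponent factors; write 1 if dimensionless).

C = A·s = s·A (charge = current × time).
lm = cd·sr = cd (luminous flux; sr is dimensionless).
Combining: C·lm = (s·A) · cd = s·A·cd.

s·A·cd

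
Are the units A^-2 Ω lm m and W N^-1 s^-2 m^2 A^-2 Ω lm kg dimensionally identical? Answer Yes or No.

No

Left side:
  Ω = V/A (resistance = voltage per current),
      = kg·m²·s⁻³·A⁻².
  lm = cd·sr = cd (luminous flux; sr is dimensionless).
  Combining: A⁻²·Ω·lm·m = A⁻² · (kg·m²·s⁻³·A⁻²) · cd · m = kg·m³·s⁻³·A⁻⁴·cd.
Right side:
  W = J/s (power = energy per time),
      = kg·m²·s⁻³.
  N = kg·m/s² = kg·m·s⁻² (force = mass × acceleration).
  So N⁻¹ = kg⁻¹·m⁻¹·s².
  Ω = V/A (resistance = voltage per current),
      = kg·m²·s⁻³·A⁻².
  lm = cd·sr = cd (luminous flux; sr is dimensionless).
  Combining: W·N⁻¹·s⁻²·m²·A⁻²·Ω·lm·kg = (kg·m²·s⁻³) · (kg⁻¹·m⁻¹·s²) · s⁻² · m² · A⁻² · (kg·m²·s⁻³·A⁻²) · cd · kg = kg²·m⁵·s⁻⁶·A⁻⁴·cd.
Left is kg·m³·s⁻³·A⁻⁴·cd; right is kg²·m⁵·s⁻⁶·A⁻⁴·cd — different.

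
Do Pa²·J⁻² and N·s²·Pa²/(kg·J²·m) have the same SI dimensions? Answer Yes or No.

Yes

Left side:
  Pa = N/m² (pressure = force per area),
      = kg·m⁻¹·s⁻².
  So Pa² = kg²·m⁻²·s⁻⁴.
  J = N·m (work = force × distance),
      = kg·m²·s⁻².
  So J⁻² = kg⁻²·m⁻⁴·s⁴.
  Combining: Pa²·J⁻² = (kg²·m⁻²·s⁻⁴) · (kg⁻²·m⁻⁴·s⁴) = m⁻⁶.
Right side:
  N = kg·m·s⁻².
  J = kg·m²·s⁻².
  So J⁻² = kg⁻²·m⁻⁴·s⁴.
  Pa = kg·m⁻¹·s⁻².
  So Pa² = kg²·m⁻²·s⁻⁴.
  Combining: N·s²·kg⁻¹·J⁻²·Pa²·m⁻¹ = (kg·m·s⁻²) · s² · kg⁻¹ · (kg⁻²·m⁻⁴·s⁴) · (kg²·m⁻²·s⁻⁴) · m⁻¹ = m⁻⁶.
Both reduce to m⁻⁶.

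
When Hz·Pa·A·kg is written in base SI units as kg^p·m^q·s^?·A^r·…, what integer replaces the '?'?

Hz = s⁻¹.
Pa = kg·m⁻¹·s⁻².
Combining: Hz·Pa·A·kg = s⁻¹ · (kg·m⁻¹·s⁻²) · A · kg = kg²·m⁻¹·s⁻³·A.
The exponent of s is -3.

-3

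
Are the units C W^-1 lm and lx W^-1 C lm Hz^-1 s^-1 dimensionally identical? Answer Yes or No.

Left side:
  C = A·s = s·A (charge = current × time).
  W = J/s (power = energy per time),
      = kg·m²·s⁻³.
  So W⁻¹ = kg⁻¹·m⁻²·s³.
  lm = cd·sr = cd (luminous flux; sr is dimensionless).
  Combining: C·W⁻¹·lm = (s·A) · (kg⁻¹·m⁻²·s³) · cd = kg⁻¹·m⁻²·s⁴·A·cd.
Right side:
  lx = lm/m² (illuminance = luminous flux per area),
      = m⁻²·cd.
  W = J/s (power = energy per time),
      = kg·m²·s⁻³.
  So W⁻¹ = kg⁻¹·m⁻²·s³.
  C = A·s = s·A (charge = current × time).
  lm = cd·sr = cd (luminous flux; sr is dimensionless).
  Hz = 1/s = s⁻¹ (frequency is cycles per second).
  So Hz⁻¹ = s.
  Combining: lx·W⁻¹·C·lm·Hz⁻¹·s⁻¹ = (m⁻²·cd) · (kg⁻¹·m⁻²·s³) · (s·A) · cd · s · s⁻¹ = kg⁻¹·m⁻⁴·s⁴·A·cd².
Left is kg⁻¹·m⁻²·s⁴·A·cd; right is kg⁻¹·m⁻⁴·s⁴·A·cd² — different.

No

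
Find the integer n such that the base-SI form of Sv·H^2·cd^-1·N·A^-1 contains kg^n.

3

Sv = J/kg (equivalent dose = energy per mass),
    = m²·s⁻².
H = Wb/A (inductance = flux per current),
    = kg·m²·s⁻²·A⁻².
So H² = kg²·m⁴·s⁻⁴·A⁻⁴.
N = kg·m/s² = kg·m·s⁻² (force = mass × acceleration).
Combining: Sv·H²·cd⁻¹·N·A⁻¹ = (m²·s⁻²) · (kg²·m⁴·s⁻⁴·A⁻⁴) · cd⁻¹ · (kg·m·s⁻²) · A⁻¹ = kg³·m⁷·s⁻⁸·A⁻⁵·cd⁻¹.
The exponent of kg is 3.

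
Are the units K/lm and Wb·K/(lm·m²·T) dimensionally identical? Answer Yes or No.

Left side:
  lm = cd.
  So lm⁻¹ = cd⁻¹.
  Combining: K·lm⁻¹ = K · cd⁻¹ = K·cd⁻¹.
Right side:
  lm = cd.
  So lm⁻¹ = cd⁻¹.
  T = kg·s⁻²·A⁻¹.
  So T⁻¹ = kg⁻¹·s²·A.
  Wb = kg·m²·s⁻²·A⁻¹.
  Combining: lm⁻¹·m⁻²·T⁻¹·Wb·K = cd⁻¹ · m⁻² · (kg⁻¹·s²·A) · (kg·m²·s⁻²·A⁻¹) · K = K·cd⁻¹.
Both reduce to K·cd⁻¹.

Yes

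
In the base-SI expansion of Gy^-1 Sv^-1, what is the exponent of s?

Gy = J/kg (absorbed dose = energy per mass),
    = m²·s⁻².
So Gy⁻¹ = m⁻²·s².
Sv = J/kg (equivalent dose = energy per mass),
    = m²·s⁻².
So Sv⁻¹ = m⁻²·s².
Combining: Gy⁻¹·Sv⁻¹ = (m⁻²·s²) · (m⁻²·s²) = m⁻⁴·s⁴.
The exponent of s is 4.

4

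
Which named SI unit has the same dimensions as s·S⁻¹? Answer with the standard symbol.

H

S = kg⁻¹·m⁻²·s³·A².
So S⁻¹ = kg·m²·s⁻³·A⁻².
Combining: s·S⁻¹ = s · (kg·m²·s⁻³·A⁻²) = kg·m²·s⁻²·A⁻².
kg·m²·s⁻²·A⁻² is the base-SI form of the henry.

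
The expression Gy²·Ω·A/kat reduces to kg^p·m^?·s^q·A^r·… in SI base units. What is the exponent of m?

6

Gy = m²·s⁻².
So Gy² = m⁴·s⁻⁴.
Ω = kg·m²·s⁻³·A⁻².
kat = s⁻¹·mol.
So kat⁻¹ = s·mol⁻¹.
Combining: Gy²·Ω·kat⁻¹·A = (m⁴·s⁻⁴) · (kg·m²·s⁻³·A⁻²) · (s·mol⁻¹) · A = kg·m⁶·s⁻⁶·A⁻¹·mol⁻¹.
The exponent of m is 6.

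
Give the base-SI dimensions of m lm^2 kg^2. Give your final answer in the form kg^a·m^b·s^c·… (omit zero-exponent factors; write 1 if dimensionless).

lm = cd·sr = cd (luminous flux; sr is dimensionless).
So lm² = cd².
Combining: m·lm²·kg² = m · cd² · kg² = kg²·m·cd².

kg²·m·cd²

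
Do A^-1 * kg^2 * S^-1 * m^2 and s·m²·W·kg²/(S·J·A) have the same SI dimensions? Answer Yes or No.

Left side:
  S = kg⁻¹·m⁻²·s³·A².
  So S⁻¹ = kg·m²·s⁻³·A⁻².
  Combining: A⁻¹·kg²·S⁻¹·m² = A⁻¹ · kg² · (kg·m²·s⁻³·A⁻²) · m² = kg³·m⁴·s⁻³·A⁻³.
Right side:
  S = kg⁻¹·m⁻²·s³·A².
  So S⁻¹ = kg·m²·s⁻³·A⁻².
  J = kg·m²·s⁻².
  So J⁻¹ = kg⁻¹·m⁻²·s².
  W = kg·m²·s⁻³.
  Combining: S⁻¹·s·J⁻¹·m²·A⁻¹·W·kg² = (kg·m²·s⁻³·A⁻²) · s · (kg⁻¹·m⁻²·s²) · m² · A⁻¹ · (kg·m²·s⁻³) · kg² = kg³·m⁴·s⁻³·A⁻³.
Both reduce to kg³·m⁴·s⁻³·A⁻³.

Yes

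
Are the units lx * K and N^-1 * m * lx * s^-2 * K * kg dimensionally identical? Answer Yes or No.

Yes

Left side:
  lx = m⁻²·cd.
  Combining: lx·K = (m⁻²·cd) · K = m⁻²·K·cd.
Right side:
  N = kg·m·s⁻².
  So N⁻¹ = kg⁻¹·m⁻¹·s².
  lx = m⁻²·cd.
  Combining: N⁻¹·m·lx·s⁻²·K·kg = (kg⁻¹·m⁻¹·s²) · m · (m⁻²·cd) · s⁻² · K · kg = m⁻²·K·cd.
Both reduce to m⁻²·K·cd.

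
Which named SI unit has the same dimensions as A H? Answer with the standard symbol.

H = Wb/A (inductance = flux per current),
    = kg·m²·s⁻²·A⁻².
Combining: A·H = A · (kg·m²·s⁻²·A⁻²) = kg·m²·s⁻²·A⁻¹.
kg·m²·s⁻²·A⁻¹ is the base-SI form of the weber.

Wb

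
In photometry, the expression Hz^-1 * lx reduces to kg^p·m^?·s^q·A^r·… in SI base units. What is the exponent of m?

Hz = s⁻¹.
So Hz⁻¹ = s.
lx = m⁻²·cd.
Combining: Hz⁻¹·lx = s · (m⁻²·cd) = m⁻²·s·cd.
The exponent of m is -2.

-2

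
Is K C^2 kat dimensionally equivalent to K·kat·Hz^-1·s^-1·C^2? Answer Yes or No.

Yes

Left side:
  C = A·s = s·A (charge = current × time).
  So C² = s²·A².
  kat = mol/s = s⁻¹·mol (catalytic activity).
  Combining: K·C²·kat = K · (s²·A²) · (s⁻¹·mol) = s·A²·K·mol.
Right side:
  kat = mol/s = s⁻¹·mol (catalytic activity).
  Hz = 1/s = s⁻¹ (frequency is cycles per second).
  So Hz⁻¹ = s.
  C = A·s = s·A (charge = current × time).
  So C² = s²·A².
  Combining: K·kat·Hz⁻¹·s⁻¹·C² = K · (s⁻¹·mol) · s · s⁻¹ · (s²·A²) = s·A²·K·mol.
Both reduce to s·A²·K·mol.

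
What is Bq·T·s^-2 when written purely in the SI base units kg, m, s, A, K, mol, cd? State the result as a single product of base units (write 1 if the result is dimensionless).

Bq = 1/s = s⁻¹ (activity is decays per second).
T = Wb/m² (flux density = flux per area),
    = kg·s⁻²·A⁻¹.
Combining: Bq·T·s⁻² = s⁻¹ · (kg·s⁻²·A⁻¹) · s⁻² = kg·s⁻⁵·A⁻¹.

kg·s⁻⁵·A⁻¹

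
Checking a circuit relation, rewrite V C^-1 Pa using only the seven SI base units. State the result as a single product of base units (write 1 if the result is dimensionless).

kg²·m·s⁻⁶·A⁻²

V = W/A (potential = power per current),
    = kg·m²·s⁻³·A⁻¹.
C = A·s = s·A (charge = current × time).
So C⁻¹ = s⁻¹·A⁻¹.
Pa = N/m² (pressure = force per area),
    = kg·m⁻¹·s⁻².
Combining: V·C⁻¹·Pa = (kg·m²·s⁻³·A⁻¹) · (s⁻¹·A⁻¹) · (kg·m⁻¹·s⁻²) = kg²·m·s⁻⁶·A⁻².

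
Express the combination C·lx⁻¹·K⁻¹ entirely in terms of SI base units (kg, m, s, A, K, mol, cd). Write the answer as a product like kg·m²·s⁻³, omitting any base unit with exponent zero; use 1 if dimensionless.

C = s·A.
lx = m⁻²·cd.
So lx⁻¹ = m²·cd⁻¹.
Combining: C·lx⁻¹·K⁻¹ = (s·A) · (m²·cd⁻¹) · K⁻¹ = m²·s·A·K⁻¹·cd⁻¹.

m²·s·A·K⁻¹·cd⁻¹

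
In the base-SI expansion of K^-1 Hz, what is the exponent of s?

-1

Hz = 1/s = s⁻¹ (frequency is cycles per second).
Combining: K⁻¹·Hz = K⁻¹ · s⁻¹ = s⁻¹·K⁻¹.
The exponent of s is -1.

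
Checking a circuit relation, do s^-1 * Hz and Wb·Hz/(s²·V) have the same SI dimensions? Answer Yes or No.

Left side:
  Hz = s⁻¹.
  Combining: s⁻¹·Hz = s⁻¹ · s⁻¹ = s⁻².
Right side:
  Wb = V·s (flux: a volt is a weber per second),
      = kg·m²·s⁻²·A⁻¹.
  V = W/A (potential = power per current),
      = kg·m²·s⁻³·A⁻¹.
  So V⁻¹ = kg⁻¹·m⁻²·s³·A.
  Hz = 1/s = s⁻¹ (frequency is cycles per second).
  Combining: s⁻²·Wb·V⁻¹·Hz = s⁻² · (kg·m²·s⁻²·A⁻¹) · (kg⁻¹·m⁻²·s³·A) · s⁻¹ = s⁻².
Both reduce to s⁻².

Yes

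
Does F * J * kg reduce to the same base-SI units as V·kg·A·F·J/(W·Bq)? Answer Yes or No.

Left side:
  F = C/V (capacitance = charge per voltage),
      = A·s/(kg·m²·s⁻³·A⁻¹) (substituting C and V),
      = kg⁻¹·m⁻²·s⁴·A².
  J = N·m (work = force × distance),
      = kg·m²·s⁻².
  Combining: F·J·kg = (kg⁻¹·m⁻²·s⁴·A²) · (kg·m²·s⁻²) · kg = kg·s²·A².
Right side:
  V = W/A (potential = power per current),
      = kg·m²·s⁻³·A⁻¹.
  F = C/V (capacitance = charge per voltage),
      = A·s/(kg·m²·s⁻³·A⁻¹) (substituting C and V),
      = kg⁻¹·m⁻²·s⁴·A².
  W = J/s (power = energy per time),
      = kg·m²·s⁻³.
  So W⁻¹ = kg⁻¹·m⁻²·s³.
  Bq = 1/s = s⁻¹ (activity is decays per second).
  So Bq⁻¹ = s.
  J = N·m (work = force × distance),
      = kg·m²·s⁻².
  Combining: V·kg·A·F·W⁻¹·Bq⁻¹·J = (kg·m²·s⁻³·A⁻¹) · kg · A · (kg⁻¹·m⁻²·s⁴·A²) · (kg⁻¹·m⁻²·s³) · s · (kg·m²·s⁻²) = kg·s³·A².
Left is kg·s²·A²; right is kg·s³·A² — different.

No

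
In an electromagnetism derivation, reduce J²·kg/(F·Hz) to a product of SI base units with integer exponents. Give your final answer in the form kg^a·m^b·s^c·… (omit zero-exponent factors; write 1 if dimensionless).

kg⁴·m⁶·s⁻⁷·A⁻²

F = C/V (capacitance = charge per voltage),
    = A·s/(kg·m²·s⁻³·A⁻¹) (substituting C and V),
    = kg⁻¹·m⁻²·s⁴·A².
So F⁻¹ = kg·m²·s⁻⁴·A⁻².
Hz = 1/s = s⁻¹ (frequency is cycles per second).
So Hz⁻¹ = s.
J = N·m (work = force × distance),
    = kg·m²·s⁻².
So J² = kg²·m⁴·s⁻⁴.
Combining: F⁻¹·Hz⁻¹·J²·kg = (kg·m²·s⁻⁴·A⁻²) · s · (kg²·m⁴·s⁻⁴) · kg = kg⁴·m⁶·s⁻⁷·A⁻².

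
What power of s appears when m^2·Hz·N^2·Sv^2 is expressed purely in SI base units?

-9

Hz = 1/s = s⁻¹ (frequency is cycles per second).
N = kg·m/s² = kg·m·s⁻² (force = mass × acceleration).
So N² = kg²·m²·s⁻⁴.
Sv = J/kg (equivalent dose = energy per mass),
    = m²·s⁻².
So Sv² = m⁴·s⁻⁴.
Combining: m²·Hz·N²·Sv² = m² · s⁻¹ · (kg²·m²·s⁻⁴) · (m⁴·s⁻⁴) = kg²·m⁸·s⁻⁹.
The exponent of s is -9.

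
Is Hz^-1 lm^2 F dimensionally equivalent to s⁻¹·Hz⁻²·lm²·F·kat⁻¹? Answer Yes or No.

Left side:
  Hz = s⁻¹.
  So Hz⁻¹ = s.
  lm = cd.
  So lm² = cd².
  F = kg⁻¹·m⁻²·s⁴·A².
  Combining: Hz⁻¹·lm²·F = s · cd² · (kg⁻¹·m⁻²·s⁴·A²) = kg⁻¹·m⁻²·s⁵·A²·cd².
Right side:
  Hz = 1/s = s⁻¹ (frequency is cycles per second).
  So Hz⁻² = s².
  lm = cd·sr = cd (luminous flux; sr is dimensionless).
  So lm² = cd².
  F = C/V (capacitance = charge per voltage),
      = A·s/(kg·m²·s⁻³·A⁻¹) (substituting C and V),
      = kg⁻¹·m⁻²·s⁴·A².
  kat = mol/s = s⁻¹·mol (catalytic activity).
  So kat⁻¹ = s·mol⁻¹.
  Combining: s⁻¹·Hz⁻²·lm²·F·kat⁻¹ = s⁻¹ · s² · cd² · (kg⁻¹·m⁻²·s⁴·A²) · (s·mol⁻¹) = kg⁻¹·m⁻²·s⁶·A²·mol⁻¹·cd².
Left is kg⁻¹·m⁻²·s⁵·A²·cd²; right is kg⁻¹·m⁻²·s⁶·A²·mol⁻¹·cd² — different.

No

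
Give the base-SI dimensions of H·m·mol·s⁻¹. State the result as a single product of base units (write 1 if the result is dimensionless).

kg·m³·s⁻³·A⁻²·mol

H = Wb/A (inductance = flux per current),
    = kg·m²·s⁻²·A⁻².
Combining: H·m·mol·s⁻¹ = (kg·m²·s⁻²·A⁻²) · m · mol · s⁻¹ = kg·m³·s⁻³·A⁻²·mol.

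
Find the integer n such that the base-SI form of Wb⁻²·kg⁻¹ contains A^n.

2

Wb = V·s (flux: a volt is a weber per second),
    = kg·m²·s⁻²·A⁻¹.
So Wb⁻² = kg⁻²·m⁻⁴·s⁴·A².
Combining: Wb⁻²·kg⁻¹ = (kg⁻²·m⁻⁴·s⁴·A²) · kg⁻¹ = kg⁻³·m⁻⁴·s⁴·A².
The exponent of A is 2.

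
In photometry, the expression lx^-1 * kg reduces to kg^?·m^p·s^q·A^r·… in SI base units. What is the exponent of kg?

1

lx = lm/m² (illuminance = luminous flux per area),
    = m⁻²·cd.
So lx⁻¹ = m²·cd⁻¹.
Combining: lx⁻¹·kg = (m²·cd⁻¹) · kg = kg·m²·cd⁻¹.
The exponent of kg is 1.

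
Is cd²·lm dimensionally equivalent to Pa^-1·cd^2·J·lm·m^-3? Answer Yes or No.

Yes

Left side:
  lm = cd.
  Combining: cd²·lm = cd² · cd = cd³.
Right side:
  Pa = kg·m⁻¹·s⁻².
  So Pa⁻¹ = kg⁻¹·m·s².
  J = kg·m²·s⁻².
  lm = cd.
  Combining: Pa⁻¹·cd²·J·lm·m⁻³ = (kg⁻¹·m·s²) · cd² · (kg·m²·s⁻²) · cd · m⁻³ = cd³.
Both reduce to cd³.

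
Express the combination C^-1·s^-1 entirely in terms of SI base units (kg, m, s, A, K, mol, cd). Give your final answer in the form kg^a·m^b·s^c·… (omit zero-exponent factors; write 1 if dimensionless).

C = A·s = s·A (charge = current × time).
So C⁻¹ = s⁻¹·A⁻¹.
Combining: C⁻¹·s⁻¹ = (s⁻¹·A⁻¹) · s⁻¹ = s⁻²·A⁻¹.

s⁻²·A⁻¹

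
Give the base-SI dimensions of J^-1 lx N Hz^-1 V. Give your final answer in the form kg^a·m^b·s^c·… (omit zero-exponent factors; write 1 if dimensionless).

kg·m⁻¹·s⁻²·A⁻¹·cd

J = N·m (work = force × distance),
    = kg·m²·s⁻².
So J⁻¹ = kg⁻¹·m⁻²·s².
lx = lm/m² (illuminance = luminous flux per area),
    = m⁻²·cd.
N = kg·m/s² = kg·m·s⁻² (force = mass × acceleration).
Hz = 1/s = s⁻¹ (frequency is cycles per second).
So Hz⁻¹ = s.
V = W/A (potential = power per current),
    = kg·m²·s⁻³·A⁻¹.
Combining: J⁻¹·lx·N·Hz⁻¹·V = (kg⁻¹·m⁻²·s²) · (m⁻²·cd) · (kg·m·s⁻²) · s · (kg·m²·s⁻³·A⁻¹) = kg·m⁻¹·s⁻²·A⁻¹·cd.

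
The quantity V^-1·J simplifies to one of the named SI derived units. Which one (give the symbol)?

C

V = W/A (potential = power per current),
    = kg·m²·s⁻³·A⁻¹.
So V⁻¹ = kg⁻¹·m⁻²·s³·A.
J = N·m (work = force × distance),
    = kg·m²·s⁻².
Combining: V⁻¹·J = (kg⁻¹·m⁻²·s³·A) · (kg·m²·s⁻²) = s·A.
s·A is the base-SI form of the coulomb.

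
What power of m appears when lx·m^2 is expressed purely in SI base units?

lx = m⁻²·cd.
Combining: lx·m² = (m⁻²·cd) · m² = cd.
The exponent of m is 0.

0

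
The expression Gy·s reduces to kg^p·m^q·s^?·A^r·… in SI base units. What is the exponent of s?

-1

Gy = m²·s⁻².
Combining: Gy·s = (m²·s⁻²) · s = m²·s⁻¹.
The exponent of s is -1.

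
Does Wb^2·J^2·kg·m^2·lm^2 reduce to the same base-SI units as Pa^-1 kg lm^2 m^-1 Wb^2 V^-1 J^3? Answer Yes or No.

No

Left side:
  Wb = V·s (flux: a volt is a weber per second),
      = kg·m²·s⁻²·A⁻¹.
  So Wb² = kg²·m⁴·s⁻⁴·A⁻².
  J = N·m (work = force × distance),
      = kg·m²·s⁻².
  So J² = kg²·m⁴·s⁻⁴.
  lm = cd·sr = cd (luminous flux; sr is dimensionless).
  So lm² = cd².
  Combining: Wb²·J²·kg·m²·lm² = (kg²·m⁴·s⁻⁴·A⁻²) · (kg²·m⁴·s⁻⁴) · kg · m² · cd² = kg⁵·m¹⁰·s⁻⁸·A⁻²·cd².
Right side:
  Pa = N/m² (pressure = force per area),
      = kg·m⁻¹·s⁻².
  So Pa⁻¹ = kg⁻¹·m·s².
  lm = cd·sr = cd (luminous flux; sr is dimensionless).
  So lm² = cd².
  Wb = V·s (flux: a volt is a weber per second),
      = kg·m²·s⁻²·A⁻¹.
  So Wb² = kg²·m⁴·s⁻⁴·A⁻².
  V = W/A (potential = power per current),
      = kg·m²·s⁻³·A⁻¹.
  So V⁻¹ = kg⁻¹·m⁻²·s³·A.
  J = N·m (work = force × distance),
      = kg·m²·s⁻².
  So J³ = kg³·m⁶·s⁻⁶.
  Combining: Pa⁻¹·kg·lm²·m⁻¹·Wb²·V⁻¹·J³ = (kg⁻¹·m·s²) · kg · cd² · m⁻¹ · (kg²·m⁴·s⁻⁴·A⁻²) · (kg⁻¹·m⁻²·s³·A) · (kg³·m⁶·s⁻⁶) = kg⁴·m⁸·s⁻⁵·A⁻¹·cd².
Left is kg⁵·m¹⁰·s⁻⁸·A⁻²·cd²; right is kg⁴·m⁸·s⁻⁵·A⁻¹·cd² — different.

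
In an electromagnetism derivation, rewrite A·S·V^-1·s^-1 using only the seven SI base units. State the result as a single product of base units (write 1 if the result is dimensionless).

kg⁻²·m⁻⁴·s⁵·A⁴

S = kg⁻¹·m⁻²·s³·A².
V = kg·m²·s⁻³·A⁻¹.
So V⁻¹ = kg⁻¹·m⁻²·s³·A.
Combining: A·S·V⁻¹·s⁻¹ = A · (kg⁻¹·m⁻²·s³·A²) · (kg⁻¹·m⁻²·s³·A) · s⁻¹ = kg⁻²·m⁻⁴·s⁵·A⁴.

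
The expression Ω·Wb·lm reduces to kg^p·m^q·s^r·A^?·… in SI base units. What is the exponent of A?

Ω = V/A (resistance = voltage per current),
    = kg·m²·s⁻³·A⁻².
Wb = V·s (flux: a volt is a weber per second),
    = kg·m²·s⁻²·A⁻¹.
lm = cd·sr = cd (luminous flux; sr is dimensionless).
Combining: Ω·Wb·lm = (kg·m²·s⁻³·A⁻²) · (kg·m²·s⁻²·A⁻¹) · cd = kg²·m⁴·s⁻⁵·A⁻³·cd.
The exponent of A is -3.

-3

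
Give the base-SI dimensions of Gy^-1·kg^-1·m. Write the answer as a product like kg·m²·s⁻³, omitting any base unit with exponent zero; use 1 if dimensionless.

kg⁻¹·m⁻¹·s²

Gy = m²·s⁻².
So Gy⁻¹ = m⁻²·s².
Combining: Gy⁻¹·kg⁻¹·m = (m⁻²·s²) · kg⁻¹ · m = kg⁻¹·m⁻¹·s².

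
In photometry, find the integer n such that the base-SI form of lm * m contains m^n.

1

lm = cd·sr = cd (luminous flux; sr is dimensionless).
Combining: lm·m = cd · m = m·cd.
The exponent of m is 1.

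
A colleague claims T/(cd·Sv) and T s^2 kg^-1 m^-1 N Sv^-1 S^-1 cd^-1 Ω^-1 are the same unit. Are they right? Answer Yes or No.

Left side:
  Sv = J/kg (equivalent dose = energy per mass),
      = m²·s⁻².
  So Sv⁻¹ = m⁻²·s².
  T = Wb/m² (flux density = flux per area),
      = kg·s⁻²·A⁻¹.
  Combining: cd⁻¹·Sv⁻¹·T = cd⁻¹ · (m⁻²·s²) · (kg·s⁻²·A⁻¹) = kg·m⁻²·A⁻¹·cd⁻¹.
Right side:
  T = kg·s⁻²·A⁻¹.
  N = kg·m·s⁻².
  Sv = m²·s⁻².
  So Sv⁻¹ = m⁻²·s².
  S = kg⁻¹·m⁻²·s³·A².
  So S⁻¹ = kg·m²·s⁻³·A⁻².
  Ω = kg·m²·s⁻³·A⁻².
  So Ω⁻¹ = kg⁻¹·m⁻²·s³·A².
  Combining: T·s²·kg⁻¹·m⁻¹·N·Sv⁻¹·S⁻¹·cd⁻¹·Ω⁻¹ = (kg·s⁻²·A⁻¹) · s² · kg⁻¹ · m⁻¹ · (kg·m·s⁻²) · (m⁻²·s²) · (kg·m²·s⁻³·A⁻²) · cd⁻¹ · (kg⁻¹·m⁻²·s³·A²) = kg·m⁻²·A⁻¹·cd⁻¹.
Both reduce to kg·m⁻²·A⁻¹·cd⁻¹.

Yes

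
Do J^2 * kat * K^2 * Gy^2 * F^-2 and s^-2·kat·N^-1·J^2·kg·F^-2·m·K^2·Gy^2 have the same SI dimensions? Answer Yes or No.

Left side:
  J = kg·m²·s⁻².
  So J² = kg²·m⁴·s⁻⁴.
  kat = s⁻¹·mol.
  Gy = m²·s⁻².
  So Gy² = m⁴·s⁻⁴.
  F = kg⁻¹·m⁻²·s⁴·A².
  So F⁻² = kg²·m⁴·s⁻⁸·A⁻⁴.
  Combining: J²·kat·K²·Gy²·F⁻² = (kg²·m⁴·s⁻⁴) · (s⁻¹·mol) · K² · (m⁴·s⁻⁴) · (kg²·m⁴·s⁻⁸·A⁻⁴) = kg⁴·m¹²·s⁻¹⁷·A⁻⁴·K²·mol.
Right side:
  kat = mol/s = s⁻¹·mol (catalytic activity).
  N = kg·m/s² = kg·m·s⁻² (force = mass × acceleration).
  So N⁻¹ = kg⁻¹·m⁻¹·s².
  J = N·m (work = force × distance),
      = kg·m²·s⁻².
  So J² = kg²·m⁴·s⁻⁴.
  F = C/V (capacitance = charge per voltage),
      = A·s/(kg·m²·s⁻³·A⁻¹) (substituting C and V),
      = kg⁻¹·m⁻²·s⁴·A².
  So F⁻² = kg²·m⁴·s⁻⁸·A⁻⁴.
  Gy = J/kg (absorbed dose = energy per mass),
      = m²·s⁻².
  So Gy² = m⁴·s⁻⁴.
  Combining: s⁻²·kat·N⁻¹·J²·kg·F⁻²·m·K²·Gy² = s⁻² · (s⁻¹·mol) · (kg⁻¹·m⁻¹·s²) · (kg²·m⁴·s⁻⁴) · kg · (kg²·m⁴·s⁻⁸·A⁻⁴) · m · K² · (m⁴·s⁻⁴) = kg⁴·m¹²·s⁻¹⁷·A⁻⁴·K²·mol.
Both reduce to kg⁴·m¹²·s⁻¹⁷·A⁻⁴·K²·mol.

Yes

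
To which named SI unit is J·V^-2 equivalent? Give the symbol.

J = kg·m²·s⁻².
V = kg·m²·s⁻³·A⁻¹.
So V⁻² = kg⁻²·m⁻⁴·s⁶·A².
Combining: J·V⁻² = (kg·m²·s⁻²) · (kg⁻²·m⁻⁴·s⁶·A²) = kg⁻¹·m⁻²·s⁴·A².
kg⁻¹·m⁻²·s⁴·A² is the base-SI form of the farad.

F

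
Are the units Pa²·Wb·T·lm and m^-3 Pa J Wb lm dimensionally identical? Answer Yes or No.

Left side:
  Pa = kg·m⁻¹·s⁻².
  So Pa² = kg²·m⁻²·s⁻⁴.
  Wb = kg·m²·s⁻²·A⁻¹.
  T = kg·s⁻²·A⁻¹.
  lm = cd.
  Combining: Pa²·Wb·T·lm = (kg²·m⁻²·s⁻⁴) · (kg·m²·s⁻²·A⁻¹) · (kg·s⁻²·A⁻¹) · cd = kg⁴·s⁻⁸·A⁻²·cd.
Right side:
  Pa = kg·m⁻¹·s⁻².
  J = kg·m²·s⁻².
  Wb = kg·m²·s⁻²·A⁻¹.
  lm = cd.
  Combining: m⁻³·Pa·J·Wb·lm = m⁻³ · (kg·m⁻¹·s⁻²) · (kg·m²·s⁻²) · (kg·m²·s⁻²·A⁻¹) · cd = kg³·s⁻⁶·A⁻¹·cd.
Left is kg⁴·s⁻⁸·A⁻²·cd; right is kg³·s⁻⁶·A⁻¹·cd — different.

No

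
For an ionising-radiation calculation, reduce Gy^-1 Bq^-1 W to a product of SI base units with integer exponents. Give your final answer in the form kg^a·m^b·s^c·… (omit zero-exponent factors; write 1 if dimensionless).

Gy = J/kg (absorbed dose = energy per mass),
    = m²·s⁻².
So Gy⁻¹ = m⁻²·s².
Bq = 1/s = s⁻¹ (activity is decays per second).
So Bq⁻¹ = s.
W = J/s (power = energy per time),
    = kg·m²·s⁻³.
Combining: Gy⁻¹·Bq⁻¹·W = (m⁻²·s²) · s · (kg·m²·s⁻³) = kg.

kg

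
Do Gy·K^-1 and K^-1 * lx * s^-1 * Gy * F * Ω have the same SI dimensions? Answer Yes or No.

No

Left side:
  Gy = m²·s⁻².
  Combining: Gy·K⁻¹ = (m²·s⁻²) · K⁻¹ = m²·s⁻²·K⁻¹.
Right side:
  lx = m⁻²·cd.
  Gy = m²·s⁻².
  F = kg⁻¹·m⁻²·s⁴·A².
  Ω = kg·m²·s⁻³·A⁻².
  Combining: K⁻¹·lx·s⁻¹·Gy·F·Ω = K⁻¹ · (m⁻²·cd) · s⁻¹ · (m²·s⁻²) · (kg⁻¹·m⁻²·s⁴·A²) · (kg·m²·s⁻³·A⁻²) = s⁻²·K⁻¹·cd.
Left is m²·s⁻²·K⁻¹; right is s⁻²·K⁻¹·cd — different.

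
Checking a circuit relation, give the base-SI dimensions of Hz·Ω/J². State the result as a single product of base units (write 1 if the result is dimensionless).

kg⁻¹·m⁻²·A⁻²

Hz = s⁻¹.
Ω = kg·m²·s⁻³·A⁻².
J = kg·m²·s⁻².
So J⁻² = kg⁻²·m⁻⁴·s⁴.
Combining: Hz·Ω·J⁻² = s⁻¹ · (kg·m²·s⁻³·A⁻²) · (kg⁻²·m⁻⁴·s⁴) = kg⁻¹·m⁻²·A⁻².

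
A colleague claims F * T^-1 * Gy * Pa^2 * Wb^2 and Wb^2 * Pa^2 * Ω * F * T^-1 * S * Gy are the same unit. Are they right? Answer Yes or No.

Yes

Left side:
  F = C/V (capacitance = charge per voltage),
      = A·s/(kg·m²·s⁻³·A⁻¹) (substituting C and V),
      = kg⁻¹·m⁻²·s⁴·A².
  T = Wb/m² (flux density = flux per area),
      = kg·s⁻²·A⁻¹.
  So T⁻¹ = kg⁻¹·s²·A.
  Gy = J/kg (absorbed dose = energy per mass),
      = m²·s⁻².
  Pa = N/m² (pressure = force per area),
      = kg·m⁻¹·s⁻².
  So Pa² = kg²·m⁻²·s⁻⁴.
  Wb = V·s (flux: a volt is a weber per second),
      = kg·m²·s⁻²·A⁻¹.
  So Wb² = kg²·m⁴·s⁻⁴·A⁻².
  Combining: F·T⁻¹·Gy·Pa²·Wb² = (kg⁻¹·m⁻²·s⁴·A²) · (kg⁻¹·s²·A) · (m²·s⁻²) · (kg²·m⁻²·s⁻⁴) · (kg²·m⁴·s⁻⁴·A⁻²) = kg²·m²·s⁻⁴·A.
Right side:
  Wb = V·s (flux: a volt is a weber per second),
      = kg·m²·s⁻²·A⁻¹.
  So Wb² = kg²·m⁴·s⁻⁴·A⁻².
  Pa = N/m² (pressure = force per area),
      = kg·m⁻¹·s⁻².
  So Pa² = kg²·m⁻²·s⁻⁴.
  Ω = V/A (resistance = voltage per current),
      = kg·m²·s⁻³·A⁻².
  F = C/V (capacitance = charge per voltage),
      = A·s/(kg·m²·s⁻³·A⁻¹) (substituting C and V),
      = kg⁻¹·m⁻²·s⁴·A².
  T = Wb/m² (flux density = flux per area),
      = kg·s⁻²·A⁻¹.
  So T⁻¹ = kg⁻¹·s²·A.
  S = 1/Ω (conductance is reciprocal resistance),
      = kg⁻¹·m⁻²·s³·A².
  Gy = J/kg (absorbed dose = energy per mass),
      = m²·s⁻².
  Combining: Wb²·Pa²·Ω·F·T⁻¹·S·Gy = (kg²·m⁴·s⁻⁴·A⁻²) · (kg²·m⁻²·s⁻⁴) · (kg·m²·s⁻³·A⁻²) · (kg⁻¹·m⁻²·s⁴·A²) · (kg⁻¹·s²·A) · (kg⁻¹·m⁻²·s³·A²) · (m²·s⁻²) = kg²·m²·s⁻⁴·A.
Both reduce to kg²·m²·s⁻⁴·A.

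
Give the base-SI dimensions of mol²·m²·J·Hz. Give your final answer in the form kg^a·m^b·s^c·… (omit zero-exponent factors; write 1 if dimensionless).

kg·m⁴·s⁻³·mol²

J = N·m (work = force × distance),
    = kg·m²·s⁻².
Hz = 1/s = s⁻¹ (frequency is cycles per second).
Combining: mol²·m²·J·Hz = mol² · m² · (kg·m²·s⁻²) · s⁻¹ = kg·m⁴·s⁻³·mol².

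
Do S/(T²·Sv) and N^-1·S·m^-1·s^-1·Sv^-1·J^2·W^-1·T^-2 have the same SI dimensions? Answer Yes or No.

Yes

Left side:
  T = kg·s⁻²·A⁻¹.
  So T⁻² = kg⁻²·s⁴·A².
  S = kg⁻¹·m⁻²·s³·A².
  Sv = m²·s⁻².
  So Sv⁻¹ = m⁻²·s².
  Combining: T⁻²·S·Sv⁻¹ = (kg⁻²·s⁴·A²) · (kg⁻¹·m⁻²·s³·A²) · (m⁻²·s²) = kg⁻³·m⁻⁴·s⁹·A⁴.
Right side:
  N = kg·m·s⁻².
  So N⁻¹ = kg⁻¹·m⁻¹·s².
  S = kg⁻¹·m⁻²·s³·A².
  Sv = m²·s⁻².
  So Sv⁻¹ = m⁻²·s².
  J = kg·m²·s⁻².
  So J² = kg²·m⁴·s⁻⁴.
  W = kg·m²·s⁻³.
  So W⁻¹ = kg⁻¹·m⁻²·s³.
  T = kg·s⁻²·A⁻¹.
  So T⁻² = kg⁻²·s⁴·A².
  Combining: N⁻¹·S·m⁻¹·s⁻¹·Sv⁻¹·J²·W⁻¹·T⁻² = (kg⁻¹·m⁻¹·s²) · (kg⁻¹·m⁻²·s³·A²) · m⁻¹ · s⁻¹ · (m⁻²·s²) · (kg²·m⁴·s⁻⁴) · (kg⁻¹·m⁻²·s³) · (kg⁻²·s⁴·A²) = kg⁻³·m⁻⁴·s⁹·A⁴.
Both reduce to kg⁻³·m⁻⁴·s⁹·A⁴.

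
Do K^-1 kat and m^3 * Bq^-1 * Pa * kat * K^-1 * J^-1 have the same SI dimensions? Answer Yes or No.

No

Left side:
  kat = mol/s = s⁻¹·mol (catalytic activity).
  Combining: K⁻¹·kat = K⁻¹ · (s⁻¹·mol) = s⁻¹·K⁻¹·mol.
Right side:
  Bq = s⁻¹.
  So Bq⁻¹ = s.
  Pa = kg·m⁻¹·s⁻².
  kat = s⁻¹·mol.
  J = kg·m²·s⁻².
  So J⁻¹ = kg⁻¹·m⁻²·s².
  Combining: m³·Bq⁻¹·Pa·kat·K⁻¹·J⁻¹ = m³ · s · (kg·m⁻¹·s⁻²) · (s⁻¹·mol) · K⁻¹ · (kg⁻¹·m⁻²·s²) = K⁻¹·mol.
Left is s⁻¹·K⁻¹·mol; right is K⁻¹·mol — different.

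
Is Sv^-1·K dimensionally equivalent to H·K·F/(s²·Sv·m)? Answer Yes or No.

Left side:
  Sv = m²·s⁻².
  So Sv⁻¹ = m⁻²·s².
  Combining: Sv⁻¹·K = (m⁻²·s²) · K = m⁻²·s²·K.
Right side:
  H = kg·m²·s⁻²·A⁻².
  Sv = m²·s⁻².
  So Sv⁻¹ = m⁻²·s².
  F = kg⁻¹·m⁻²·s⁴·A².
  Combining: H·s⁻²·Sv⁻¹·K·m⁻¹·F = (kg·m²·s⁻²·A⁻²) · s⁻² · (m⁻²·s²) · K · m⁻¹ · (kg⁻¹·m⁻²·s⁴·A²) = m⁻³·s²·K.
Left is m⁻²·s²·K; right is m⁻³·s²·K — different.

No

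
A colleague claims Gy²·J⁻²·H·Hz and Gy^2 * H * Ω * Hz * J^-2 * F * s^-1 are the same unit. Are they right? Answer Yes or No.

Left side:
  Gy = J/kg (absorbed dose = energy per mass),
      = m²·s⁻².
  So Gy² = m⁴·s⁻⁴.
  J = N·m (work = force × distance),
      = kg·m²·s⁻².
  So J⁻² = kg⁻²·m⁻⁴·s⁴.
  H = Wb/A (inductance = flux per current),
      = kg·m²·s⁻²·A⁻².
  Hz = 1/s = s⁻¹ (frequency is cycles per second).
  Combining: Gy²·J⁻²·H·Hz = (m⁴·s⁻⁴) · (kg⁻²·m⁻⁴·s⁴) · (kg·m²·s⁻²·A⁻²) · s⁻¹ = kg⁻¹·m²·s⁻³·A⁻².
Right side:
  Gy = m²·s⁻².
  So Gy² = m⁴·s⁻⁴.
  H = kg·m²·s⁻²·A⁻².
  Ω = kg·m²·s⁻³·A⁻².
  Hz = s⁻¹.
  J = kg·m²·s⁻².
  So J⁻² = kg⁻²·m⁻⁴·s⁴.
  F = kg⁻¹·m⁻²·s⁴·A².
  Combining: Gy²·H·Ω·Hz·J⁻²·F·s⁻¹ = (m⁴·s⁻⁴) · (kg·m²·s⁻²·A⁻²) · (kg·m²·s⁻³·A⁻²) · s⁻¹ · (kg⁻²·m⁻⁴·s⁴) · (kg⁻¹·m⁻²·s⁴·A²) · s⁻¹ = kg⁻¹·m²·s⁻³·A⁻².
Both reduce to kg⁻¹·m²·s⁻³·A⁻².

Yes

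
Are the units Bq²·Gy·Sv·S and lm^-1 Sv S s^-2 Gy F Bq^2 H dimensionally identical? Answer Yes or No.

Left side:
  Bq = s⁻¹.
  So Bq² = s⁻².
  Gy = m²·s⁻².
  Sv = m²·s⁻².
  S = kg⁻¹·m⁻²·s³·A².
  Combining: Bq²·Gy·Sv·S = s⁻² · (m²·s⁻²) · (m²·s⁻²) · (kg⁻¹·m⁻²·s³·A²) = kg⁻¹·m²·s⁻³·A².
Right side:
  lm = cd·sr = cd (luminous flux; sr is dimensionless).
  So lm⁻¹ = cd⁻¹.
  Sv = J/kg (equivalent dose = energy per mass),
      = m²·s⁻².
  S = 1/Ω (conductance is reciprocal resistance),
      = kg⁻¹·m⁻²·s³·A².
  Gy = J/kg (absorbed dose = energy per mass),
      = m²·s⁻².
  F = C/V (capacitance = charge per voltage),
      = A·s/(kg·m²·s⁻³·A⁻¹) (substituting C and V),
      = kg⁻¹·m⁻²·s⁴·A².
  Bq = 1/s = s⁻¹ (activity is decays per second).
  So Bq² = s⁻².
  H = Wb/A (inductance = flux per current),
      = kg·m²·s⁻²·A⁻².
  Combining: lm⁻¹·Sv·S·s⁻²·Gy·F·Bq²·H = cd⁻¹ · (m²·s⁻²) · (kg⁻¹·m⁻²·s³·A²) · s⁻² · (m²·s⁻²) · (kg⁻¹·m⁻²·s⁴·A²) · s⁻² · (kg·m²·s⁻²·A⁻²) = kg⁻¹·m²·s⁻³·A²·cd⁻¹.
Left is kg⁻¹·m²·s⁻³·A²; right is kg⁻¹·m²·s⁻³·A²·cd⁻¹ — different.

No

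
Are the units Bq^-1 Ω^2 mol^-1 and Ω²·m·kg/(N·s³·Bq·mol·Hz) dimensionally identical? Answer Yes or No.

Yes

Left side:
  Bq = 1/s = s⁻¹ (activity is decays per second).
  So Bq⁻¹ = s.
  Ω = V/A (resistance = voltage per current),
      = kg·m²·s⁻³·A⁻².
  So Ω² = kg²·m⁴·s⁻⁶·A⁻⁴.
  Combining: Bq⁻¹·Ω²·mol⁻¹ = s · (kg²·m⁴·s⁻⁶·A⁻⁴) · mol⁻¹ = kg²·m⁴·s⁻⁵·A⁻⁴·mol⁻¹.
Right side:
  Ω = V/A (resistance = voltage per current),
      = kg·m²·s⁻³·A⁻².
  So Ω² = kg²·m⁴·s⁻⁶·A⁻⁴.
  N = kg·m/s² = kg·m·s⁻² (force = mass × acceleration).
  So N⁻¹ = kg⁻¹·m⁻¹·s².
  Bq = 1/s = s⁻¹ (activity is decays per second).
  So Bq⁻¹ = s.
  Hz = 1/s = s⁻¹ (frequency is cycles per second).
  So Hz⁻¹ = s.
  Combining: Ω²·m·N⁻¹·s⁻³·kg·Bq⁻¹·mol⁻¹·Hz⁻¹ = (kg²·m⁴·s⁻⁶·A⁻⁴) · m · (kg⁻¹·m⁻¹·s²) · s⁻³ · kg · s · mol⁻¹ · s = kg²·m⁴·s⁻⁵·A⁻⁴·mol⁻¹.
Both reduce to kg²·m⁴·s⁻⁵·A⁻⁴·mol⁻¹.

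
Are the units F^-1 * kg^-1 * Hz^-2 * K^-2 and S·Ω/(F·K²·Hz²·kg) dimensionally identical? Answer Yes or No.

Left side:
  F = C/V (capacitance = charge per voltage),
      = A·s/(kg·m²·s⁻³·A⁻¹) (substituting C and V),
      = kg⁻¹·m⁻²·s⁴·A².
  So F⁻¹ = kg·m²·s⁻⁴·A⁻².
  Hz = 1/s = s⁻¹ (frequency is cycles per second).
  So Hz⁻² = s².
  Combining: F⁻¹·kg⁻¹·Hz⁻²·K⁻² = (kg·m²·s⁻⁴·A⁻²) · kg⁻¹ · s² · K⁻² = m²·s⁻²·A⁻²·K⁻².
Right side:
  F = kg⁻¹·m⁻²·s⁴·A².
  So F⁻¹ = kg·m²·s⁻⁴·A⁻².
  S = kg⁻¹·m⁻²·s³·A².
  Ω = kg·m²·s⁻³·A⁻².
  Hz = s⁻¹.
  So Hz⁻² = s².
  Combining: F⁻¹·S·Ω·K⁻²·Hz⁻²·kg⁻¹ = (kg·m²·s⁻⁴·A⁻²) · (kg⁻¹·m⁻²·s³·A²) · (kg·m²·s⁻³·A⁻²) · K⁻² · s² · kg⁻¹ = m²·s⁻²·A⁻²·K⁻².
Both reduce to m²·s⁻²·A⁻²·K⁻².

Yes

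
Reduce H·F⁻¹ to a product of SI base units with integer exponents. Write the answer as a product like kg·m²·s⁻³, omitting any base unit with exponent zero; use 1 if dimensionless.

H = Wb/A (inductance = flux per current),
    = kg·m²·s⁻²·A⁻².
F = C/V (capacitance = charge per voltage),
    = A·s/(kg·m²·s⁻³·A⁻¹) (substituting C and V),
    = kg⁻¹·m⁻²·s⁴·A².
So F⁻¹ = kg·m²·s⁻⁴·A⁻².
Combining: H·F⁻¹ = (kg·m²·s⁻²·A⁻²) · (kg·m²·s⁻⁴·A⁻²) = kg²·m⁴·s⁻⁶·A⁻⁴.

kg²·m⁴·s⁻⁶·A⁻⁴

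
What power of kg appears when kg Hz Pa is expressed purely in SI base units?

2

Hz = 1/s = s⁻¹ (frequency is cycles per second).
Pa = N/m² (pressure = force per area),
    = kg·m⁻¹·s⁻².
Combining: kg·Hz·Pa = kg · s⁻¹ · (kg·m⁻¹·s⁻²) = kg²·m⁻¹·s⁻³.
The exponent of kg is 2.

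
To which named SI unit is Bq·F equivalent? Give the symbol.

S

Bq = 1/s = s⁻¹ (activity is decays per second).
F = C/V (capacitance = charge per voltage),
    = A·s/(kg·m²·s⁻³·A⁻¹) (substituting C and V),
    = kg⁻¹·m⁻²·s⁴·A².
Combining: Bq·F = s⁻¹ · (kg⁻¹·m⁻²·s⁴·A²) = kg⁻¹·m⁻²·s³·A².
kg⁻¹·m⁻²·s³·A² is the base-SI form of the siemens.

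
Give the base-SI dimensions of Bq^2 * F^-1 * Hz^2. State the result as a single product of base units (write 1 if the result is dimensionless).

kg·m²·s⁻⁸·A⁻²

Bq = 1/s = s⁻¹ (activity is decays per second).
So Bq² = s⁻².
F = C/V (capacitance = charge per voltage),
    = A·s/(kg·m²·s⁻³·A⁻¹) (substituting C and V),
    = kg⁻¹·m⁻²·s⁴·A².
So F⁻¹ = kg·m²·s⁻⁴·A⁻².
Hz = 1/s = s⁻¹ (frequency is cycles per second).
So Hz² = s⁻².
Combining: Bq²·F⁻¹·Hz² = s⁻² · (kg·m²·s⁻⁴·A⁻²) · s⁻² = kg·m²·s⁻⁸·A⁻².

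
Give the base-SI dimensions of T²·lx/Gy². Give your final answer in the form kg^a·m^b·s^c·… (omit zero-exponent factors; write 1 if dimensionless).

T = Wb/m² (flux density = flux per area),
    = kg·s⁻²·A⁻¹.
So T² = kg²·s⁻⁴·A⁻².
lx = lm/m² (illuminance = luminous flux per area),
    = m⁻²·cd.
Gy = J/kg (absorbed dose = energy per mass),
    = m²·s⁻².
So Gy⁻² = m⁻⁴·s⁴.
Combining: T²·lx·Gy⁻² = (kg²·s⁻⁴·A⁻²) · (m⁻²·cd) · (m⁻⁴·s⁴) = kg²·m⁻⁶·A⁻²·cd.

kg²·m⁻⁶·A⁻²·cd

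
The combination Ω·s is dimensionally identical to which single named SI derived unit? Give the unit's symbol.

H

Ω = V/A (resistance = voltage per current),
    = kg·m²·s⁻³·A⁻².
Combining: Ω·s = (kg·m²·s⁻³·A⁻²) · s = kg·m²·s⁻²·A⁻².
kg·m²·s⁻²·A⁻² is the base-SI form of the henry.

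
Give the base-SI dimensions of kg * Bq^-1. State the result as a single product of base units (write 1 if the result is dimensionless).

Bq = 1/s = s⁻¹ (activity is decays per second).
So Bq⁻¹ = s.
Combining: kg·Bq⁻¹ = kg · s = kg·s.

kg·s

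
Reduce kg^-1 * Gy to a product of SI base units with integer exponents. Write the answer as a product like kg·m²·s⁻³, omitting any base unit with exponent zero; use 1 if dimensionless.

Gy = m²·s⁻².
Combining: kg⁻¹·Gy = kg⁻¹ · (m²·s⁻²) = kg⁻¹·m²·s⁻².

kg⁻¹·m²·s⁻²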